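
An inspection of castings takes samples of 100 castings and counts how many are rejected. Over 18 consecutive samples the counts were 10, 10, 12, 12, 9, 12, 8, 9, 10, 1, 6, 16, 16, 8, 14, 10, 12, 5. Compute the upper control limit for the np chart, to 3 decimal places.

p̄ = Σdᵢ / (k·n) = 180 / (18 × 100) = 0.10000
UCL = np̄ + 3·√(np̄(1−p̄)) = 10.0000 + 3 × √(10.0000×0.90000) = 10.0000 + 3 × 3.0000 = 19.0000

19.000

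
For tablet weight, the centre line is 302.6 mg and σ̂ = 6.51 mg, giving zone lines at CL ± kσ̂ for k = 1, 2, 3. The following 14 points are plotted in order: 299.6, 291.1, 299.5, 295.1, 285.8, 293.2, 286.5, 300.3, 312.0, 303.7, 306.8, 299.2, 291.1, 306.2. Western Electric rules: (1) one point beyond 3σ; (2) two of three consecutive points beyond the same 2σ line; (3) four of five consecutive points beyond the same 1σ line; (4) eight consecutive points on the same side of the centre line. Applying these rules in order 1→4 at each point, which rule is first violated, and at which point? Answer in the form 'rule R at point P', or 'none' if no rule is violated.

Zone of each point (C = within 1σ̂, B = 1σ̂–2σ̂, A = 2σ̂–3σ̂, * = beyond 3σ̂; sign = side of CL): 1:-C, 2:-B, 3:-C, 4:-B, 5:-A, 6:-B, 7:-A, 8:-C, 9:+B, 10:+C, 11:+C, 12:-C, 13:-B, 14:+C
Rule 3 (four of five consecutive points beyond the same 1σ limit) is satisfied at point 6.

rule 3 at point 6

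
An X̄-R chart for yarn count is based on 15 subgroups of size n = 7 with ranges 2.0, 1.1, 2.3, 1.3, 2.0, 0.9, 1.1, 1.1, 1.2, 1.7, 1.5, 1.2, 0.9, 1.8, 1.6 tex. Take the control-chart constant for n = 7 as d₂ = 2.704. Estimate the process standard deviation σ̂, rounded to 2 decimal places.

0.54

R̄ = (2.0 + 1.1 + 2.3 + 1.3 + 2.0 + 0.9 + 1.1 + 1.1 + 1.2 + 1.7 + 1.5 + 1.2 + 0.9 + 1.8 + 1.6) / 15 = 1.4467
σ̂ = R̄ / d₂ = 1.4467 / 2.704 = 0.5350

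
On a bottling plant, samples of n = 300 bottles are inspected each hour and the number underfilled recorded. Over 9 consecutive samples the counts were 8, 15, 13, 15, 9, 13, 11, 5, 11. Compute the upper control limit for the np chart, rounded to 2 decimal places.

p̄ = Σdᵢ / (k·n) = 100 / (9 × 300) = 0.03704
UCL = np̄ + 3·√(np̄(1−p̄)) = 11.1111 + 3 × √(11.1111×0.96296) = 11.1111 + 3 × 3.2710 = 20.9242

20.92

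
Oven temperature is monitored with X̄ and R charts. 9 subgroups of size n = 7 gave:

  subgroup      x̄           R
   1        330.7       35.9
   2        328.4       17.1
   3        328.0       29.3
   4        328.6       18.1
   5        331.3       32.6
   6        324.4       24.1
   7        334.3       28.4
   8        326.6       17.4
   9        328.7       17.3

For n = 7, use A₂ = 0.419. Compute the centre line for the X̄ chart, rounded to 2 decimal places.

X̄̄ = (330.7 + 328.4 + 328.0 + 328.6 + 331.3 + 324.4 + 334.3 + 326.6 + 328.7) / 9 = 2961.0000 / 9 = 329.0000
CL = X̄̄ = 329.0000

329.00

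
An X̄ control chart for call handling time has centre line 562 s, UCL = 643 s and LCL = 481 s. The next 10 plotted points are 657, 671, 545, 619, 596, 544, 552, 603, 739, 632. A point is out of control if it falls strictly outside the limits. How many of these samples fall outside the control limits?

Compare each point to [481, 643]: sample 1 = 657 > UCL; sample 2 = 671 > UCL; sample 9 = 739 > UCL.

3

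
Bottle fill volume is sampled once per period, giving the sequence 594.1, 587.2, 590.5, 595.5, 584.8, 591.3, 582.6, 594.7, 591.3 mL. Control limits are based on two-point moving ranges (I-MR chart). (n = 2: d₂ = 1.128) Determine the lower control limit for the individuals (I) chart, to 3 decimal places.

571.406

X̄ = (594.1 + 587.2 + 590.5 + 595.5 + 584.8 + 591.3 + 582.6 + 594.7 + 591.3) / 9 = 590.2222
Moving ranges: 6.9, 3.3, 5.0, 10.7, 6.5, 8.7, 12.1, 3.4; M̄R̄ = 56.6000 / 8 = 7.0750
LCL = X̄ − 3·M̄R̄/d₂ = 590.2222 − 3 × 7.0750 / 1.128 = 571.4057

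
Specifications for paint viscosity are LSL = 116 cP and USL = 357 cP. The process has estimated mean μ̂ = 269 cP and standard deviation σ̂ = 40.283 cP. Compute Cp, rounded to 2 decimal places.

1.00

Cp = (USL − LSL) / (6σ̂) = (357 − 116) / (6 × 40.283) = 241.0000 / 241.6980 = 0.9971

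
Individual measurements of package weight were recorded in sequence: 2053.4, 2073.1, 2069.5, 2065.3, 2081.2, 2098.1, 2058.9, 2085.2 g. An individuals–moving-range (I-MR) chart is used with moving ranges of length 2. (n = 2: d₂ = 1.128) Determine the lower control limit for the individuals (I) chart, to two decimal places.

X̄ = (2053.4 + 2073.1 + 2069.5 + 2065.3 + 2081.2 + 2098.1 + 2058.9 + 2085.2) / 8 = 2073.0875
Moving ranges: 19.7, 3.6, 4.2, 15.9, 16.9, 39.2, 26.3; M̄R̄ = 125.8000 / 7 = 17.9714
LCL = X̄ − 3·M̄R̄/d₂ = 2073.0875 − 3 × 17.9714 / 1.128 = 2025.2911

2025.29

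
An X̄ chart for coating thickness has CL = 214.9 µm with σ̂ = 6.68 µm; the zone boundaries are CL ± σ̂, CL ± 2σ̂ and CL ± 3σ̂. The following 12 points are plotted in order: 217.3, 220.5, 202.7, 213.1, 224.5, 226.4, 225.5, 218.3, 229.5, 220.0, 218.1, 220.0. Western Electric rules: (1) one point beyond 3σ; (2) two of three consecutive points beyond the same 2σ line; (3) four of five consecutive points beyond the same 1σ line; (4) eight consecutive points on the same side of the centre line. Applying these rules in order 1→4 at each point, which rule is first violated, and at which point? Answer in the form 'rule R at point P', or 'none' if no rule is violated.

Zone of each point (C = within 1σ̂, B = 1σ̂–2σ̂, A = 2σ̂–3σ̂, * = beyond 3σ̂; sign = side of CL): 1:+C, 2:+C, 3:-B, 4:-C, 5:+B, 6:+B, 7:+B, 8:+C, 9:+A, 10:+C, 11:+C, 12:+C
Rule 3 (four of five consecutive points beyond the same 1σ limit) is satisfied at point 9.

rule 3 at point 9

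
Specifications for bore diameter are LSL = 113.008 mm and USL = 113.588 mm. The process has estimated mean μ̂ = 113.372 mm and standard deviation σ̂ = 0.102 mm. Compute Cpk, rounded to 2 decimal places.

Cpu = (USL − μ̂) / (3σ̂) = (113.588 − 113.372) / (3 × 0.102) = 0.7059; Cpl = (μ̂ − LSL) / (3σ̂) = (113.372 − 113.008) / (3 × 0.102) = 1.1895; Cpk = min(Cpu, Cpl) = 0.7059

0.71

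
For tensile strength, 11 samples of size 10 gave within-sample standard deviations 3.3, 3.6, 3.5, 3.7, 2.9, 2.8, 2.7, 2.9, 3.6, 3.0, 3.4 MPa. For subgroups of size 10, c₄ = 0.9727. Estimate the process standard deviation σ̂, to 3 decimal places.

s̄ = (3.3 + 3.6 + 3.5 + 3.7 + 2.9 + 2.8 + 2.7 + 2.9 + 3.6 + 3.0 + 3.4) / 11 = 3.2182
σ̂ = s̄ / c₄ = 3.2182 / 0.9727 = 3.3085

3.309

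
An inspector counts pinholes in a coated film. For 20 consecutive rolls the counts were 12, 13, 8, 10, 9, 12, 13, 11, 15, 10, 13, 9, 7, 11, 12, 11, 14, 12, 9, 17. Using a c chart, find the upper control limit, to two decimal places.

21.53

c̄ = (12 + 13 + 8 + 10 + 9 + 12 + 13 + 11 + 15 + 10 + 13 + 9 + 7 + 11 + 12 + 11 + 14 + 12 + 9 + 17) / 20 = 228 / 20 = 11.4000
UCL = c̄ + 3√c̄ = 11.4000 + 3 × √11.4000 = 11.4000 + 3 × 3.3764 = 21.5292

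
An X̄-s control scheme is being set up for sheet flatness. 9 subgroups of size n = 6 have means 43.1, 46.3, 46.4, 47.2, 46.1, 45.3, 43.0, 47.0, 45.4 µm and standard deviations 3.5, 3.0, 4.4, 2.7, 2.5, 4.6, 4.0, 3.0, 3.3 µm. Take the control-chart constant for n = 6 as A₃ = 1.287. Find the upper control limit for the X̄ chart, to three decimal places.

49.966

X̄̄ = (43.1 + 46.3 + 46.4 + 47.2 + 46.1 + 45.3 + 43.0 + 47.0 + 45.4) / 9 = 45.5333
s̄ = (3.5 + 3.0 + 4.4 + 2.7 + 2.5 + 4.6 + 4.0 + 3.0 + 3.3) / 9 = 3.4444
UCL = X̄̄ + A₃·s̄ = 45.5333 + 1.287 × 3.4444 = 49.9663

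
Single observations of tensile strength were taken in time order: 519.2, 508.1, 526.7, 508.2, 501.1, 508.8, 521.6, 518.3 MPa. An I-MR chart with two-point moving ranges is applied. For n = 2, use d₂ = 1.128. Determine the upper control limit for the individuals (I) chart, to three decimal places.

544.053

X̄ = (519.2 + 508.1 + 526.7 + 508.2 + 501.1 + 508.8 + 521.6 + 518.3) / 8 = 514.0000
Moving ranges: 11.1, 18.6, 18.5, 7.1, 7.7, 12.8, 3.3; M̄R̄ = 79.1000 / 7 = 11.3000
UCL = X̄ + 3·M̄R̄/d₂ = 514.0000 + 3 × 11.3000 / 1.128 = 544.0532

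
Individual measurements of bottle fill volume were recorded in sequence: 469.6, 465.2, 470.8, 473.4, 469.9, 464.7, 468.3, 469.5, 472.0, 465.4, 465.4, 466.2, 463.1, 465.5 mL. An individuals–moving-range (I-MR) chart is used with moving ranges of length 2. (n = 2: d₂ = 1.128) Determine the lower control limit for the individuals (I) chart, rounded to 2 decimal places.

X̄ = (469.6 + 465.2 + 470.8 + 473.4 + 469.9 + 464.7 + 468.3 + 469.5 + 472.0 + 465.4 + 465.4 + 466.2 + 463.1 + 465.5) / 14 = 467.7857
Moving ranges: 4.4, 5.6, 2.6, 3.5, 5.2, 3.6, 1.2, 2.5, 6.6, 0.0, 0.8, 3.1, 2.4; M̄R̄ = 41.5000 / 13 = 3.1923
LCL = X̄ − 3·M̄R̄/d₂ = 467.7857 − 3 × 3.1923 / 1.128 = 459.2955

459.30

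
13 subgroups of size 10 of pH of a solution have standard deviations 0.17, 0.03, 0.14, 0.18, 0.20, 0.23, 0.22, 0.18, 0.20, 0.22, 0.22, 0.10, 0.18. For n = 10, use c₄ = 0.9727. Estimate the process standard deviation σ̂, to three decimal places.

s̄ = (0.17 + 0.03 + 0.14 + 0.18 + 0.20 + 0.23 + 0.22 + 0.18 + 0.20 + 0.22 + 0.22 + 0.10 + 0.18) / 13 = 0.1746
σ̂ = s̄ / c₄ = 0.1746 / 0.9727 = 0.1795

0.180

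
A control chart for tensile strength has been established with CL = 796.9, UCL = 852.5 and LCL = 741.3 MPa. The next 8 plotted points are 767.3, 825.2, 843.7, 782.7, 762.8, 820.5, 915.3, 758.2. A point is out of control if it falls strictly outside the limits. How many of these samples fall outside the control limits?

Compare each point to [741.3, 852.5]: sample 7 = 915.3 > UCL.

1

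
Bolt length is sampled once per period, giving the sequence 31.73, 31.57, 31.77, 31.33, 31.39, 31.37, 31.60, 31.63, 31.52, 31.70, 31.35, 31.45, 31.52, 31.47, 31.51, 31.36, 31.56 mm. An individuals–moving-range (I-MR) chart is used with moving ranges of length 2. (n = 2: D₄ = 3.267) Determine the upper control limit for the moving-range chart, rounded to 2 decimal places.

0.49

Moving ranges: 0.16, 0.20, 0.44, 0.06, 0.02, 0.23, 0.03, 0.11, 0.18, 0.35, 0.10, 0.07, 0.05, 0.04, 0.15, 0.20; M̄R̄ = 2.3900 / 16 = 0.1494
UCL_MR = D₄·M̄R̄ = 3.267 × 0.1494 = 0.4880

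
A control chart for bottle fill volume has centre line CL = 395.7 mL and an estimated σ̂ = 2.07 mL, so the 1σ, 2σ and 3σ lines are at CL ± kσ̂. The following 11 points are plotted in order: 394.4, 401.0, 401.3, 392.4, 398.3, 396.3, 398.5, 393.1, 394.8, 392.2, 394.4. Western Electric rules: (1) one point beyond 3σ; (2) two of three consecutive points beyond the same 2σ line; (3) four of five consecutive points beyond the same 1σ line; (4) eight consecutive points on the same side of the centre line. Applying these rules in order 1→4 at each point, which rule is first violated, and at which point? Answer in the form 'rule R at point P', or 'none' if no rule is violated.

Zone of each point (C = within 1σ̂, B = 1σ̂–2σ̂, A = 2σ̂–3σ̂, * = beyond 3σ̂; sign = side of CL): 1:-C, 2:+A, 3:+A, 4:-B, 5:+B, 6:+C, 7:+B, 8:-B, 9:-C, 10:-B, 11:-C
Rule 2 (two of three consecutive points beyond the same 2σ limit) is satisfied at point 3.

rule 2 at point 3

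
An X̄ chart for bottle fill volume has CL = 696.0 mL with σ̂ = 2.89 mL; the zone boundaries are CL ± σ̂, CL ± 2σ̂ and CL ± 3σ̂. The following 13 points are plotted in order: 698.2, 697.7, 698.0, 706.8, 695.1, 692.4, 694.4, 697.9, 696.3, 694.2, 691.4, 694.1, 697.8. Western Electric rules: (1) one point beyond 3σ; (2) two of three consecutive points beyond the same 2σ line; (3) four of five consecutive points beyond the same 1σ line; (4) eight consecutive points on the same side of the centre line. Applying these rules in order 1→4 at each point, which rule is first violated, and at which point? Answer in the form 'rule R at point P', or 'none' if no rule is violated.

rule 1 at point 4

Zone of each point (C = within 1σ̂, B = 1σ̂–2σ̂, A = 2σ̂–3σ̂, * = beyond 3σ̂; sign = side of CL): 1:+C, 2:+C, 3:+C, 4:+*, 5:-C, 6:-B, 7:-C, 8:+C, 9:+C, 10:-C, 11:-B, 12:-C, 13:+C
Rule 1 (one point beyond the 3σ limits) is satisfied at point 4.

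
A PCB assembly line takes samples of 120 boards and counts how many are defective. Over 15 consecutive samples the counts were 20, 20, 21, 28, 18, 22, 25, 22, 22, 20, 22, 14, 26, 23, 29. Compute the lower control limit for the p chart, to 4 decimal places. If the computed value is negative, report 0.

0.0782

p̄ = Σdᵢ / (k·n) = 332 / (15 × 120) = 0.18444
LCL = p̄ − 3·√(p̄(1−p̄)/n) = 0.18444 − 3 × 0.03541 = 0.07823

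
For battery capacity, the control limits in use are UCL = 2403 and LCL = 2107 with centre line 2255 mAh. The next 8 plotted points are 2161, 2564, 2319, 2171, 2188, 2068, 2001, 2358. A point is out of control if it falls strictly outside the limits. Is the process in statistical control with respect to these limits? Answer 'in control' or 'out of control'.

out of control

Compare each point to [2107, 2403]: sample 2 = 2564 > UCL; sample 6 = 2068 < LCL; sample 7 = 2001 < LCL.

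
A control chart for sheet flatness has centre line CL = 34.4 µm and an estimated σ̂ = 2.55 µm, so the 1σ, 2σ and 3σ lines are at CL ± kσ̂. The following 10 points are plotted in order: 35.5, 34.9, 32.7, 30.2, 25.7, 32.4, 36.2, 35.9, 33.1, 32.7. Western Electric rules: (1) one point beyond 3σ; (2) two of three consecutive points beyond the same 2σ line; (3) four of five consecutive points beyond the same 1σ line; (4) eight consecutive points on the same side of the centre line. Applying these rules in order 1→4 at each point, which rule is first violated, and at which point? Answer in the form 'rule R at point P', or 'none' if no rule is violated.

Zone of each point (C = within 1σ̂, B = 1σ̂–2σ̂, A = 2σ̂–3σ̂, * = beyond 3σ̂; sign = side of CL): 1:+C, 2:+C, 3:-C, 4:-B, 5:-*, 6:-C, 7:+C, 8:+C, 9:-C, 10:-C
Rule 1 (one point beyond the 3σ limits) is satisfied at point 5.

rule 1 at point 5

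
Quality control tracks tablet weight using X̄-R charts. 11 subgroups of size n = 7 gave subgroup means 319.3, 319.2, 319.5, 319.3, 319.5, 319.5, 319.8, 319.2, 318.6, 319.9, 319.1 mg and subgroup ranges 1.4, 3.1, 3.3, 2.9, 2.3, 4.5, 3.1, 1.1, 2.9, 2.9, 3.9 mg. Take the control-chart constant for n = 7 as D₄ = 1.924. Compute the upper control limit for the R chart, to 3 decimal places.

R̄ = (1.4 + 3.1 + 3.3 + 2.9 + 2.3 + 4.5 + 3.1 + 1.1 + 2.9 + 2.9 + 3.9) / 11 = 31.4000 / 11 = 2.8545
UCL_R = D₄·R̄ = 1.924 × 2.8545 = 5.4921

5.492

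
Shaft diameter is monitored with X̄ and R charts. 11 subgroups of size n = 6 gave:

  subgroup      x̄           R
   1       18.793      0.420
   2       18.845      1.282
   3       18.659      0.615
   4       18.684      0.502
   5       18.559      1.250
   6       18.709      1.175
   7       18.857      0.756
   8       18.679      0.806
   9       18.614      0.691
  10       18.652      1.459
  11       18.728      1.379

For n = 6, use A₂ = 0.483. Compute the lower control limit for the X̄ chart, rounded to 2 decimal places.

X̄̄ = (18.793 + 18.845 + 18.659 + 18.684 + 18.559 + 18.709 + 18.857 + 18.679 + 18.614 + 18.652 + 18.728) / 11 = 205.7790 / 11 = 18.7072
R̄ = (0.420 + 1.282 + 0.615 + 0.502 + 1.250 + 1.175 + 0.756 + 0.806 + 0.691 + 1.459 + 1.379) / 11 = 10.3350 / 11 = 0.9395
LCL = X̄̄ − A₂·R̄ = 18.7072 − 0.483 × 0.9395 = 18.2534

18.25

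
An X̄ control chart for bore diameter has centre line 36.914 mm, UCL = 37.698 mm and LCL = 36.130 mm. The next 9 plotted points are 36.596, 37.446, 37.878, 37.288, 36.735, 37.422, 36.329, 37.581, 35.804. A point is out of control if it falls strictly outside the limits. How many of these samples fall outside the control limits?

2

Compare each point to [36.130, 37.698]: sample 3 = 37.878 > UCL; sample 9 = 35.804 < LCL.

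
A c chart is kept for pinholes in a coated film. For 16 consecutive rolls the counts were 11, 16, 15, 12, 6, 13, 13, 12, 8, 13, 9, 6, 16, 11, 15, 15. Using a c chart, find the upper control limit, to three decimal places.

c̄ = (11 + 16 + 15 + 12 + 6 + 13 + 13 + 12 + 8 + 13 + 9 + 6 + 16 + 11 + 15 + 15) / 16 = 191 / 16 = 11.9375
UCL = c̄ + 3√c̄ = 11.9375 + 3 × √11.9375 = 11.9375 + 3 × 3.4551 = 22.3027

22.303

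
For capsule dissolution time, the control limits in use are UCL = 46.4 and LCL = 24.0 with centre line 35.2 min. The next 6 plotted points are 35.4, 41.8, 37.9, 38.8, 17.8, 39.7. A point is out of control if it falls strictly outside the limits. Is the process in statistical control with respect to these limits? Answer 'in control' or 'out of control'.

Compare each point to [24.0, 46.4]: sample 5 = 17.8 < LCL.

out of control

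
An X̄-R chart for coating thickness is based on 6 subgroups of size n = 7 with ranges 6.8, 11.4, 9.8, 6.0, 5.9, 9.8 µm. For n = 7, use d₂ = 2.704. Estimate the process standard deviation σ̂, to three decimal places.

R̄ = (6.8 + 11.4 + 9.8 + 6.0 + 5.9 + 9.8) / 6 = 8.2833
σ̂ = R̄ / d₂ = 8.2833 / 2.704 = 3.0634

3.063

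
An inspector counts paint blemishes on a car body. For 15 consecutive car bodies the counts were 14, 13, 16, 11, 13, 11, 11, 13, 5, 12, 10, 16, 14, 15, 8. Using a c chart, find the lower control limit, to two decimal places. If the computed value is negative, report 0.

c̄ = (14 + 13 + 16 + 11 + 13 + 11 + 11 + 13 + 5 + 12 + 10 + 16 + 14 + 15 + 8) / 15 = 182 / 15 = 12.1333
LCL = c̄ − 3√c̄ = 12.1333 − 3 × 3.4833 = 1.6835

1.68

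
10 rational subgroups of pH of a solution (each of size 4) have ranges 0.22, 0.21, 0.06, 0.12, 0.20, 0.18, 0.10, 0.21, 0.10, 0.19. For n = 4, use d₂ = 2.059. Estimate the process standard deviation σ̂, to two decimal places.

R̄ = (0.22 + 0.21 + 0.06 + 0.12 + 0.20 + 0.18 + 0.10 + 0.21 + 0.10 + 0.19) / 10 = 0.1590
σ̂ = R̄ / d₂ = 0.1590 / 2.059 = 0.0772

0.08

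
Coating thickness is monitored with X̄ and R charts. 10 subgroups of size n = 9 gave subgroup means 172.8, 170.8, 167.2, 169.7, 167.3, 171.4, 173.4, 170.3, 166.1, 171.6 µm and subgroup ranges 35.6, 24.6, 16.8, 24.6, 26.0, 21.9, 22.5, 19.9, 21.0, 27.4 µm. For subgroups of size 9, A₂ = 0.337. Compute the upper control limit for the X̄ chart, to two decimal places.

X̄̄ = (172.8 + 170.8 + 167.2 + 169.7 + 167.3 + 171.4 + 173.4 + 170.3 + 166.1 + 171.6) / 10 = 1700.6000 / 10 = 170.0600
R̄ = (35.6 + 24.6 + 16.8 + 24.6 + 26.0 + 21.9 + 22.5 + 19.9 + 21.0 + 27.4) / 10 = 240.3000 / 10 = 24.0300
UCL = X̄̄ + A₂·R̄ = 170.0600 + 0.337 × 24.0300 = 178.1581

178.16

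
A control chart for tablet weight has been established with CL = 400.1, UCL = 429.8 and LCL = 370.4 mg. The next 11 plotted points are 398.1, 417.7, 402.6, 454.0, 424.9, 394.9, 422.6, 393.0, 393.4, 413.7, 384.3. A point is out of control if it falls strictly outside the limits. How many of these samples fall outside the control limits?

1

Compare each point to [370.4, 429.8]: sample 4 = 454.0 > UCL.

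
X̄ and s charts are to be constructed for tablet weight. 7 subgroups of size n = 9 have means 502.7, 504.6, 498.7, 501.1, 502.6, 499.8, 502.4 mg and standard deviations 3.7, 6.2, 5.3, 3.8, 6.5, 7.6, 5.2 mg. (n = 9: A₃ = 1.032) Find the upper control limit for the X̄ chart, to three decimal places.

X̄̄ = (502.7 + 504.6 + 498.7 + 501.1 + 502.6 + 499.8 + 502.4) / 7 = 501.7000
s̄ = (3.7 + 6.2 + 5.3 + 3.8 + 6.5 + 7.6 + 5.2) / 7 = 5.4714
UCL = X̄̄ + A₃·s̄ = 501.7000 + 1.032 × 5.4714 = 507.3465

507.347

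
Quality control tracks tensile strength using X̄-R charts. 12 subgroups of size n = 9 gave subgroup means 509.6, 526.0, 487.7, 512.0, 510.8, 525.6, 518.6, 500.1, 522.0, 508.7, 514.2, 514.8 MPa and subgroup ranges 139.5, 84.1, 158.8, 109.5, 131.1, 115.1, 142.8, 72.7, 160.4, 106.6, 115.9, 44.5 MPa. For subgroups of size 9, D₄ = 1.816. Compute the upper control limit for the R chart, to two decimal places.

208.99

R̄ = (139.5 + 84.1 + 158.8 + 109.5 + 131.1 + 115.1 + 142.8 + 72.7 + 160.4 + 106.6 + 115.9 + 44.5) / 12 = 1381.0000 / 12 = 115.0833
UCL_R = D₄·R̄ = 1.816 × 115.0833 = 208.9913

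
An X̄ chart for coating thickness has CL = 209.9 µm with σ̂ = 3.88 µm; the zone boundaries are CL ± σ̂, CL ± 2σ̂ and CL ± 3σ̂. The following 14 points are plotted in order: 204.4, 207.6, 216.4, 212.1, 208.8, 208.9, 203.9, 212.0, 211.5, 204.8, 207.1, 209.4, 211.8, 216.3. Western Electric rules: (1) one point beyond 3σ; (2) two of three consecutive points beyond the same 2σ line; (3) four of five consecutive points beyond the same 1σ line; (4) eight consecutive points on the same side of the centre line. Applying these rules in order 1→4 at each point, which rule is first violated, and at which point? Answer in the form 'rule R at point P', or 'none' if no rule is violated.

none

Zone of each point (C = within 1σ̂, B = 1σ̂–2σ̂, A = 2σ̂–3σ̂, * = beyond 3σ̂; sign = side of CL): 1:-B, 2:-C, 3:+B, 4:+C, 5:-C, 6:-C, 7:-B, 8:+C, 9:+C, 10:-B, 11:-C, 12:-C, 13:+C, 14:+B
No rule fires across all 14 points.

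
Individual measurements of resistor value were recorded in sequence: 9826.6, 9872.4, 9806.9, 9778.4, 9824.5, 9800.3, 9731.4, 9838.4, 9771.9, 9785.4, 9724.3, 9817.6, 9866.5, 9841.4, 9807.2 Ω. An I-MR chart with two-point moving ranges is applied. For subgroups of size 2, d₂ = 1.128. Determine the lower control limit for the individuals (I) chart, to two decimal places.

X̄ = (9826.6 + 9872.4 + 9806.9 + 9778.4 + 9824.5 + 9800.3 + 9731.4 + 9838.4 + 9771.9 + 9785.4 + 9724.3 + 9817.6 + 9866.5 + 9841.4 + 9807.2) / 15 = 9806.2133
Moving ranges: 45.8, 65.5, 28.5, 46.1, 24.2, 68.9, 107.0, 66.5, 13.5, 61.1, 93.3, 48.9, 25.1, 34.2; M̄R̄ = 728.6000 / 14 = 52.0429
LCL = X̄ − 3·M̄R̄/d₂ = 9806.2133 − 3 × 52.0429 / 1.128 = 9667.8015

9667.80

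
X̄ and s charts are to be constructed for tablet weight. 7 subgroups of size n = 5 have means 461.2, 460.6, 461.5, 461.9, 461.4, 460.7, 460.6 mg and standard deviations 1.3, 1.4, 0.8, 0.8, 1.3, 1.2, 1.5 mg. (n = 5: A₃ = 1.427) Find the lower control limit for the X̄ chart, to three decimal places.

X̄̄ = (461.2 + 460.6 + 461.5 + 461.9 + 461.4 + 460.7 + 460.6) / 7 = 461.1286
s̄ = (1.3 + 1.4 + 0.8 + 0.8 + 1.3 + 1.2 + 1.5) / 7 = 1.1857
LCL = X̄̄ − A₃·s̄ = 461.1286 − 1.427 × 1.1857 = 459.4366

459.437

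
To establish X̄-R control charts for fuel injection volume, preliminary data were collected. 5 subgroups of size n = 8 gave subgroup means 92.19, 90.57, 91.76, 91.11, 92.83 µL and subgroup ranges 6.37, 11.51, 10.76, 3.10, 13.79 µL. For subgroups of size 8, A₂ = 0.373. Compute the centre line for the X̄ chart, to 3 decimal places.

91.692

X̄̄ = (92.19 + 90.57 + 91.76 + 91.11 + 92.83) / 5 = 458.4600 / 5 = 91.6920
CL = X̄̄ = 91.6920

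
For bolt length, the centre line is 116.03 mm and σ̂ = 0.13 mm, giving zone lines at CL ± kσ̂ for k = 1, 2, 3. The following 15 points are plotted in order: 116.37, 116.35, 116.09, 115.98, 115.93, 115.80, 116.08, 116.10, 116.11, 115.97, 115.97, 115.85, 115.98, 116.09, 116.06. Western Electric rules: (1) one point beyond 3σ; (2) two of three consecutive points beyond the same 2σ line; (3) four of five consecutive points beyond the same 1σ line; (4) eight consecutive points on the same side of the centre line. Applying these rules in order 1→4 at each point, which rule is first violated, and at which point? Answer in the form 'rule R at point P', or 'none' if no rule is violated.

Zone of each point (C = within 1σ̂, B = 1σ̂–2σ̂, A = 2σ̂–3σ̂, * = beyond 3σ̂; sign = side of CL): 1:+A, 2:+A, 3:+C, 4:-C, 5:-C, 6:-B, 7:+C, 8:+C, 9:+C, 10:-C, 11:-C, 12:-B, 13:-C, 14:+C, 15:+C
Rule 2 (two of three consecutive points beyond the same 2σ limit) is satisfied at point 2.

rule 2 at point 2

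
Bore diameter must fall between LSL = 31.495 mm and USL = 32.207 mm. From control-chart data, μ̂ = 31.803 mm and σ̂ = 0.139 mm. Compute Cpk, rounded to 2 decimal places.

0.74

Cpu = (USL − μ̂) / (3σ̂) = (32.207 − 31.803) / (3 × 0.139) = 0.9688; Cpl = (μ̂ − LSL) / (3σ̂) = (31.803 − 31.495) / (3 × 0.139) = 0.7386; Cpk = min(Cpu, Cpl) = 0.7386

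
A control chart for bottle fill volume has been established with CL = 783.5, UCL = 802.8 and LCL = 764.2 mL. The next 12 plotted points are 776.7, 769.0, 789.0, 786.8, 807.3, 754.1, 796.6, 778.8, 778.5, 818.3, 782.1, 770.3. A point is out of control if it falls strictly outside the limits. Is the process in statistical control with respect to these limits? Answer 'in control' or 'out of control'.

out of control

Compare each point to [764.2, 802.8]: sample 5 = 807.3 > UCL; sample 6 = 754.1 < LCL; sample 10 = 818.3 > UCL.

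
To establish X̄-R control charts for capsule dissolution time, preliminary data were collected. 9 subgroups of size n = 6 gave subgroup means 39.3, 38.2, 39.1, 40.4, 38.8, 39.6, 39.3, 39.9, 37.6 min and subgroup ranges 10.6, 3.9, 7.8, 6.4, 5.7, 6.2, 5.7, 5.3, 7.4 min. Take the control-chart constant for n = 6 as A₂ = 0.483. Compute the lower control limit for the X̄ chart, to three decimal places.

35.967

X̄̄ = (39.3 + 38.2 + 39.1 + 40.4 + 38.8 + 39.6 + 39.3 + 39.9 + 37.6) / 9 = 352.2000 / 9 = 39.1333
R̄ = (10.6 + 3.9 + 7.8 + 6.4 + 5.7 + 6.2 + 5.7 + 5.3 + 7.4) / 9 = 59.0000 / 9 = 6.5556
LCL = X̄̄ − A₂·R̄ = 39.1333 − 0.483 × 6.5556 = 35.9670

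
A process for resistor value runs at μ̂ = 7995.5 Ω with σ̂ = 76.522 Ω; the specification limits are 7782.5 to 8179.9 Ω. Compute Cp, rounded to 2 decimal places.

0.87

Cp = (USL − LSL) / (6σ̂) = (8179.9 − 7782.5) / (6 × 76.522) = 397.4000 / 459.1320 = 0.8655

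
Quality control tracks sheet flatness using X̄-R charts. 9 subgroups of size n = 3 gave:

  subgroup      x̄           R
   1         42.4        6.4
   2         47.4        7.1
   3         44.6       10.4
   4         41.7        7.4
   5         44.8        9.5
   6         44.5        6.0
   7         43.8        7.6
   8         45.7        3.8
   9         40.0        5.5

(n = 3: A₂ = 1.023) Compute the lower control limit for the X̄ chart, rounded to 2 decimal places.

36.64

X̄̄ = (42.4 + 47.4 + 44.6 + 41.7 + 44.8 + 44.5 + 43.8 + 45.7 + 40.0) / 9 = 394.9000 / 9 = 43.8778
R̄ = (6.4 + 7.1 + 10.4 + 7.4 + 9.5 + 6.0 + 7.6 + 3.8 + 5.5) / 9 = 63.7000 / 9 = 7.0778
LCL = X̄̄ − A₂·R̄ = 43.8778 − 1.023 × 7.0778 = 36.6372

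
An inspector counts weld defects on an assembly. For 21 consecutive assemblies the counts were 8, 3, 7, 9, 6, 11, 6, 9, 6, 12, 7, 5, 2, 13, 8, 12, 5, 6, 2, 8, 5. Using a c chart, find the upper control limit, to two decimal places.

15.16

c̄ = (8 + 3 + 7 + 9 + 6 + 11 + 6 + 9 + 6 + 12 + 7 + 5 + 2 + 13 + 8 + 12 + 5 + 6 + 2 + 8 + 5) / 21 = 150 / 21 = 7.1429
UCL = c̄ + 3√c̄ = 7.1429 + 3 × √7.1429 = 7.1429 + 3 × 2.6726 = 15.1607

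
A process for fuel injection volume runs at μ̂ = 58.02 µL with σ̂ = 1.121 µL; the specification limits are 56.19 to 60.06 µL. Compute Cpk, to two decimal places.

Cpu = (USL − μ̂) / (3σ̂) = (60.06 − 58.02) / (3 × 1.121) = 0.6066; Cpl = (μ̂ − LSL) / (3σ̂) = (58.02 − 56.19) / (3 × 1.121) = 0.5442; Cpk = min(Cpu, Cpl) = 0.5442

0.54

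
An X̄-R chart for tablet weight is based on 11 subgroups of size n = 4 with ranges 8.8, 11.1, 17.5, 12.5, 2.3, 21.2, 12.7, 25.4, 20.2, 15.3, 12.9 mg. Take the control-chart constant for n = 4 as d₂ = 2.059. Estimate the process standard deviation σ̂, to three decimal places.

7.060

R̄ = (8.8 + 11.1 + 17.5 + 12.5 + 2.3 + 21.2 + 12.7 + 25.4 + 20.2 + 15.3 + 12.9) / 11 = 14.5364
σ̂ = R̄ / d₂ = 14.5364 / 2.059 = 7.0599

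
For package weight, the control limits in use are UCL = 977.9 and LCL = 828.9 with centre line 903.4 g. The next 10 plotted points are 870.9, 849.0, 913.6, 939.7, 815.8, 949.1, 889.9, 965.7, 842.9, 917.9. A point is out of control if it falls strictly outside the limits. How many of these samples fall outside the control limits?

1

Compare each point to [828.9, 977.9]: sample 5 = 815.8 < LCL.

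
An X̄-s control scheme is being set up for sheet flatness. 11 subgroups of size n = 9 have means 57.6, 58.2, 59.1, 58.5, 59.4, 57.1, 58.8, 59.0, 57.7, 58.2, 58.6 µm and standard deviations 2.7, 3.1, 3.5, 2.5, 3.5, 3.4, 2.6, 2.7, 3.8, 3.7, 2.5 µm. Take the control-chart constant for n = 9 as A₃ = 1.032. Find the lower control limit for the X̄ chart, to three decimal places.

X̄̄ = (57.6 + 58.2 + 59.1 + 58.5 + 59.4 + 57.1 + 58.8 + 59.0 + 57.7 + 58.2 + 58.6) / 11 = 58.3818
s̄ = (2.7 + 3.1 + 3.5 + 2.5 + 3.5 + 3.4 + 2.6 + 2.7 + 3.8 + 3.7 + 2.5) / 11 = 3.0909
LCL = X̄̄ − A₃·s̄ = 58.3818 − 1.032 × 3.0909 = 55.1920

55.192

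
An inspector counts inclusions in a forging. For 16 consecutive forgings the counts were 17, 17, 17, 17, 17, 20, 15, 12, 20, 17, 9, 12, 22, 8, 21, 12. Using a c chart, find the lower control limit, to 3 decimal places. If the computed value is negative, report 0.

3.883

c̄ = (17 + 17 + 17 + 17 + 17 + 20 + 15 + 12 + 20 + 17 + 9 + 12 + 22 + 8 + 21 + 12) / 16 = 253 / 16 = 15.8125
LCL = c̄ − 3√c̄ = 15.8125 − 3 × 3.9765 = 3.8830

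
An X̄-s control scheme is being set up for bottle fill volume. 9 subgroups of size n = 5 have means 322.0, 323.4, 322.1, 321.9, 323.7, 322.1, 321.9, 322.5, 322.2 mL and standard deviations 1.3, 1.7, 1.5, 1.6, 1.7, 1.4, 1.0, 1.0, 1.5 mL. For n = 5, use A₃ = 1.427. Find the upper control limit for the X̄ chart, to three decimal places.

324.436

X̄̄ = (322.0 + 323.4 + 322.1 + 321.9 + 323.7 + 322.1 + 321.9 + 322.5 + 322.2) / 9 = 322.4222
s̄ = (1.3 + 1.7 + 1.5 + 1.6 + 1.7 + 1.4 + 1.0 + 1.0 + 1.5) / 9 = 1.4111
UCL = X̄̄ + A₃·s̄ = 322.4222 + 1.427 × 1.4111 = 324.4359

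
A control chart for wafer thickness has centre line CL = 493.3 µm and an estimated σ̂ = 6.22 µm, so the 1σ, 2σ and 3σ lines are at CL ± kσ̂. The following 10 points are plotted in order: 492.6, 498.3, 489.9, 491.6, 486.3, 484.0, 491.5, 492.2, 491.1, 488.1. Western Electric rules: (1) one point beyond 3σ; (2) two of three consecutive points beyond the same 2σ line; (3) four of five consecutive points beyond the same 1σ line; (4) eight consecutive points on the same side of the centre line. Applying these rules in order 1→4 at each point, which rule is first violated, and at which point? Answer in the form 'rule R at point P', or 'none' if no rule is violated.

rule 4 at point 10

Zone of each point (C = within 1σ̂, B = 1σ̂–2σ̂, A = 2σ̂–3σ̂, * = beyond 3σ̂; sign = side of CL): 1:-C, 2:+C, 3:-C, 4:-C, 5:-B, 6:-B, 7:-C, 8:-C, 9:-C, 10:-C
Rule 4 (eight consecutive points on the same side of the centre line) is satisfied at point 10.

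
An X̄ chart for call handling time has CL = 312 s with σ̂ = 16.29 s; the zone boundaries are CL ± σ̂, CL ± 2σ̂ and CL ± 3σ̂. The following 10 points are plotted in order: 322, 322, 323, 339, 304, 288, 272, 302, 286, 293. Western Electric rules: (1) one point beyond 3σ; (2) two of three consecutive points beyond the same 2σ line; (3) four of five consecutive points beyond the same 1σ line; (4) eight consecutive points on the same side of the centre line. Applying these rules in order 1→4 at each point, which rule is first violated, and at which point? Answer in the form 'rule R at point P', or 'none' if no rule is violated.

rule 3 at point 10

Zone of each point (C = within 1σ̂, B = 1σ̂–2σ̂, A = 2σ̂–3σ̂, * = beyond 3σ̂; sign = side of CL): 1:+C, 2:+C, 3:+C, 4:+B, 5:-C, 6:-B, 7:-A, 8:-C, 9:-B, 10:-B
Rule 3 (four of five consecutive points beyond the same 1σ limit) is satisfied at point 10.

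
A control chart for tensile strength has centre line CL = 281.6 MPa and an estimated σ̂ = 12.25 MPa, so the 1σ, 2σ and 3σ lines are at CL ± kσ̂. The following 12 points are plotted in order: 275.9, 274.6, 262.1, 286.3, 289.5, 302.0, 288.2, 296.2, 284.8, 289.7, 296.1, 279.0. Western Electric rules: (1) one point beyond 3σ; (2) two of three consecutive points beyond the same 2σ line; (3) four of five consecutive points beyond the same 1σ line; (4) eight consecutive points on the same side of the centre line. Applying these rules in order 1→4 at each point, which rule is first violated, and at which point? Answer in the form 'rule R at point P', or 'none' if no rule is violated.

Zone of each point (C = within 1σ̂, B = 1σ̂–2σ̂, A = 2σ̂–3σ̂, * = beyond 3σ̂; sign = side of CL): 1:-C, 2:-C, 3:-B, 4:+C, 5:+C, 6:+B, 7:+C, 8:+B, 9:+C, 10:+C, 11:+B, 12:-C
Rule 4 (eight consecutive points on the same side of the centre line) is satisfied at point 11.

rule 4 at point 11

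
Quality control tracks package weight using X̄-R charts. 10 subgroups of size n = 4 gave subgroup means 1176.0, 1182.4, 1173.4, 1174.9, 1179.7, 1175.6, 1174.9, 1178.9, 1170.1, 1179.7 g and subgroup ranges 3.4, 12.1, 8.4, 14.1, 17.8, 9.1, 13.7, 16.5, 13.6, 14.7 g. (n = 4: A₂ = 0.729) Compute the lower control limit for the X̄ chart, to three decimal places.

X̄̄ = (1176.0 + 1182.4 + 1173.4 + 1174.9 + 1179.7 + 1175.6 + 1174.9 + 1178.9 + 1170.1 + 1179.7) / 10 = 11765.6000 / 10 = 1176.5600
R̄ = (3.4 + 12.1 + 8.4 + 14.1 + 17.8 + 9.1 + 13.7 + 16.5 + 13.6 + 14.7) / 10 = 123.4000 / 10 = 12.3400
LCL = X̄̄ − A₂·R̄ = 1176.5600 − 0.729 × 12.3400 = 1167.5641

1167.564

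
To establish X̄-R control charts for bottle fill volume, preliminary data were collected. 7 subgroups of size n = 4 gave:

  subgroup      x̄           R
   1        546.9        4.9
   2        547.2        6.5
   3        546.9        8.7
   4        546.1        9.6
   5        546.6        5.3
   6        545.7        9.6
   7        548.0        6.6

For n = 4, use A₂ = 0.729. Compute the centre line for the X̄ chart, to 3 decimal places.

546.771

X̄̄ = (546.9 + 547.2 + 546.9 + 546.1 + 546.6 + 545.7 + 548.0) / 7 = 3827.4000 / 7 = 546.7714
CL = X̄̄ = 546.7714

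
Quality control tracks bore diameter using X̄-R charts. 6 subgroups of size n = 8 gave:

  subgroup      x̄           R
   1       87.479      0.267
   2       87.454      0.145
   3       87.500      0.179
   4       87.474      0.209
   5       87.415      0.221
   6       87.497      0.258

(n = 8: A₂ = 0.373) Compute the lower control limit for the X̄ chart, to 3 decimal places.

87.390

X̄̄ = (87.479 + 87.454 + 87.500 + 87.474 + 87.415 + 87.497) / 6 = 524.8190 / 6 = 87.4698
R̄ = (0.267 + 0.145 + 0.179 + 0.209 + 0.221 + 0.258) / 6 = 1.2790 / 6 = 0.2132
LCL = X̄̄ − A₂·R̄ = 87.4698 − 0.373 × 0.2132 = 87.3903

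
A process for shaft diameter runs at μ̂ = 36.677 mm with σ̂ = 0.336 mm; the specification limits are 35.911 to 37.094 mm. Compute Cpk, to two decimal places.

Cpu = (USL − μ̂) / (3σ̂) = (37.094 − 36.677) / (3 × 0.336) = 0.4137; Cpl = (μ̂ − LSL) / (3σ̂) = (36.677 − 35.911) / (3 × 0.336) = 0.7599; Cpk = min(Cpu, Cpl) = 0.4137

0.41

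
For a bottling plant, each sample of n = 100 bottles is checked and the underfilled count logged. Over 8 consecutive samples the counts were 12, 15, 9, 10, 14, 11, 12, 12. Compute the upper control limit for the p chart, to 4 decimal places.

p̄ = Σdᵢ / (k·n) = 95 / (8 × 100) = 0.11875
UCL = p̄ + 3·√(p̄(1−p̄)/n) = 0.11875 + 3 × √(0.11875×0.88125/100) = 0.11875 + 3 × 0.03235 = 0.21580

0.2158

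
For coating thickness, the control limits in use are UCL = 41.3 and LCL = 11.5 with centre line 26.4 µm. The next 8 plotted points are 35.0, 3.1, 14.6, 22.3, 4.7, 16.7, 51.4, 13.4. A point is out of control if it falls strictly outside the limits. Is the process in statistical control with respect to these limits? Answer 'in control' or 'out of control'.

out of control

Compare each point to [11.5, 41.3]: sample 2 = 3.1 < LCL; sample 5 = 4.7 < LCL; sample 7 = 51.4 > UCL.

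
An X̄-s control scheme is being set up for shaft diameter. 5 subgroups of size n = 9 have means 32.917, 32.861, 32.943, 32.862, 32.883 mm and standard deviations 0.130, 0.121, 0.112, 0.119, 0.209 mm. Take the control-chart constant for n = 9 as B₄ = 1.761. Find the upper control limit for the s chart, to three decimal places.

0.243

s̄ = (0.130 + 0.121 + 0.112 + 0.119 + 0.209) / 5 = 0.1382
UCL_s = B₄·s̄ = 1.761 × 0.1382 = 0.2434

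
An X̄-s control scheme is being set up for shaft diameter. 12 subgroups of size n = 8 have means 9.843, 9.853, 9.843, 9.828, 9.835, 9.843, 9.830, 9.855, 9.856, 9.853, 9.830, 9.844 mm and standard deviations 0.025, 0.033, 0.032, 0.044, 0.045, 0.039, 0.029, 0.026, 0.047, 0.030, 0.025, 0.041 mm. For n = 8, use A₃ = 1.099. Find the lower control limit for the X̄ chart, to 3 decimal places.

X̄̄ = (9.843 + 9.853 + 9.843 + 9.828 + 9.835 + 9.843 + 9.830 + 9.855 + 9.856 + 9.853 + 9.830 + 9.844) / 12 = 9.8428
s̄ = (0.025 + 0.033 + 0.032 + 0.044 + 0.045 + 0.039 + 0.029 + 0.026 + 0.047 + 0.030 + 0.025 + 0.041) / 12 = 0.0347
LCL = X̄̄ − A₃·s̄ = 9.8428 − 1.099 × 0.0347 = 9.8047

9.805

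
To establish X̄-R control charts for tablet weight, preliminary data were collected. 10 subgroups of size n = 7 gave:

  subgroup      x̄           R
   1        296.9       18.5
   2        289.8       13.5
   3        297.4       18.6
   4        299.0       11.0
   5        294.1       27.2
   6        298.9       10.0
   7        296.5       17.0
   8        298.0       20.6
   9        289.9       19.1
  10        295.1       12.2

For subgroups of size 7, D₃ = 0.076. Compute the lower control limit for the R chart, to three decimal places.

R̄ = (18.5 + 13.5 + 18.6 + 11.0 + 27.2 + 10.0 + 17.0 + 20.6 + 19.1 + 12.2) / 10 = 167.7000 / 10 = 16.7700
LCL_R = D₃·R̄ = 0.076 × 16.7700 = 1.2745

1.275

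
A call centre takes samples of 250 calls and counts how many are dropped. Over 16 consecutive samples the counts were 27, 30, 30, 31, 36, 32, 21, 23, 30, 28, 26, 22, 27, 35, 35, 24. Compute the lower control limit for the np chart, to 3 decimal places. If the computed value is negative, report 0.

13.473

p̄ = Σdᵢ / (k·n) = 457 / (16 × 250) = 0.11425
LCL = np̄ − 3·√(np̄(1−p̄)) = 28.5625 − 3 × 5.0298 = 13.4730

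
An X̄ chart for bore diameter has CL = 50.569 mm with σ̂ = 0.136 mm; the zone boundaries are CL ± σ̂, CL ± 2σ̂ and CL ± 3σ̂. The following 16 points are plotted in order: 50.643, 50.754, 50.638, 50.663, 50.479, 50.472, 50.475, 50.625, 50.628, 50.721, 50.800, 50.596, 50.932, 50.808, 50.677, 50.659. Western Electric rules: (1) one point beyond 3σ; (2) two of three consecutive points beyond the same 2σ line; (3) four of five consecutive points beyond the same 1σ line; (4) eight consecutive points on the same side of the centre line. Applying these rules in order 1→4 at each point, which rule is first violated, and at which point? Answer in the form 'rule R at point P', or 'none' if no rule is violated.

Zone of each point (C = within 1σ̂, B = 1σ̂–2σ̂, A = 2σ̂–3σ̂, * = beyond 3σ̂; sign = side of CL): 1:+C, 2:+B, 3:+C, 4:+C, 5:-C, 6:-C, 7:-C, 8:+C, 9:+C, 10:+B, 11:+B, 12:+C, 13:+A, 14:+B, 15:+C, 16:+C
Rule 3 (four of five consecutive points beyond the same 1σ limit) is satisfied at point 14.

rule 3 at point 14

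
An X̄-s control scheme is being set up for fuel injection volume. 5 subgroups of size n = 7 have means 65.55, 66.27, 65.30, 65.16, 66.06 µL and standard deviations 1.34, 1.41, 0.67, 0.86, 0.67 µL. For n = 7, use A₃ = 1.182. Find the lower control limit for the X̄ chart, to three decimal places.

64.498

X̄̄ = (65.55 + 66.27 + 65.30 + 65.16 + 66.06) / 5 = 65.6680
s̄ = (1.34 + 1.41 + 0.67 + 0.86 + 0.67) / 5 = 0.9900
LCL = X̄̄ − A₃·s̄ = 65.6680 − 1.182 × 0.9900 = 64.4978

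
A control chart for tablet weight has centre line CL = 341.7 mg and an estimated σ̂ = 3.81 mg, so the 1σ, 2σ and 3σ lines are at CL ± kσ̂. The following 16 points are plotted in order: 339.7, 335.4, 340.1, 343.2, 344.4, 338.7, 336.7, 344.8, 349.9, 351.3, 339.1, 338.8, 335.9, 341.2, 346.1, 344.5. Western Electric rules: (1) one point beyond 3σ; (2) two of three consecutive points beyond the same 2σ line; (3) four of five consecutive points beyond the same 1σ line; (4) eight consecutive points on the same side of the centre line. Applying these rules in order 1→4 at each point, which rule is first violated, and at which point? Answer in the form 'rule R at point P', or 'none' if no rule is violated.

rule 2 at point 10

Zone of each point (C = within 1σ̂, B = 1σ̂–2σ̂, A = 2σ̂–3σ̂, * = beyond 3σ̂; sign = side of CL): 1:-C, 2:-B, 3:-C, 4:+C, 5:+C, 6:-C, 7:-B, 8:+C, 9:+A, 10:+A, 11:-C, 12:-C, 13:-B, 14:-C, 15:+B, 16:+C
Rule 2 (two of three consecutive points beyond the same 2σ limit) is satisfied at point 10.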